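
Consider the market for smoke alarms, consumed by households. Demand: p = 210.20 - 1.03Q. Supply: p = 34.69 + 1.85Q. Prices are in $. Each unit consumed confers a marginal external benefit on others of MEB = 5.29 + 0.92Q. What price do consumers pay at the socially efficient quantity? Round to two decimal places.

P = $115.19

Social marginal benefit = demand + MEB = 215.49 - 0.11Q.
Set SMB = MC: 215.49 - 0.11Q = 34.69 + 1.85Q → Q* = 92.2449.
Consumer price on the demand curve at Q*: 210.20 − 1.03×92.2449 = 115.1878.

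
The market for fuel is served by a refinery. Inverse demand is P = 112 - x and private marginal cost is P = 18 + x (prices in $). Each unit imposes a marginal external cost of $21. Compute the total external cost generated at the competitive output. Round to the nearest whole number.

$987

Market equilibrium (private): 18 + x = 112 - x → x_m = 47.0000.
Total external cost = MEC × x_m = 21 × 47.0000 = 987.0000.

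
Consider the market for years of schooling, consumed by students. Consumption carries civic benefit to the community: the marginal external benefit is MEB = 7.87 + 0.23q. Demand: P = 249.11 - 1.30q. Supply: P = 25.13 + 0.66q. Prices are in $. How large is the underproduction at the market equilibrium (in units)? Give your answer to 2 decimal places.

Market equilibrium (private): 25.13 + 0.66q = 249.11 - 1.30q → q_m = 114.2755.
Social marginal benefit = demand + MEB = 256.98 - 1.07q.
Set SMB = MC: 256.98 - 1.07q = 25.13 + 0.66q → q* = 134.0173.
Gap = |114.2755 − 134.0173| = 19.7418.

19.74 units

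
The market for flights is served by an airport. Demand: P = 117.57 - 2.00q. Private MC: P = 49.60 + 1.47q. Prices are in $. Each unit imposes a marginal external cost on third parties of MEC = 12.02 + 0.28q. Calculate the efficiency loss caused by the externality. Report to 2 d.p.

Market equilibrium (private): 49.60 + 1.47q = 117.57 - 2.00q → q_m = 19.5879.
Social marginal cost = private MC + MEC = 61.62 + 1.75q.
Set SMC = demand: 61.62 + 1.75q = 117.57 - 2.00q → q* = 14.9200.
Height of the DWL triangle at q_m is SMC(q_m) − demand(q_m) = MEC(q_m) = 17.5046.
DWL = ½ × 4.6679 × 17.5046 = 40.8549.

DWL = $40.85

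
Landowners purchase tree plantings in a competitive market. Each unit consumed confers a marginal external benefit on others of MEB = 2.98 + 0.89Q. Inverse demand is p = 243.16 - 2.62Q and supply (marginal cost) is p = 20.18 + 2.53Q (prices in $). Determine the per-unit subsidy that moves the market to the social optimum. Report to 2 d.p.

Social marginal benefit = demand + MEB = 246.14 - 1.73Q.
Set SMB = MC: 246.14 - 1.73Q = 20.18 + 2.53Q → Q* = 53.0423.
The Pigouvian subsidy equals MEB at Q*: 2.98 + 0.89×53.0423 = 50.1876.

subsidy = $50.19 per unit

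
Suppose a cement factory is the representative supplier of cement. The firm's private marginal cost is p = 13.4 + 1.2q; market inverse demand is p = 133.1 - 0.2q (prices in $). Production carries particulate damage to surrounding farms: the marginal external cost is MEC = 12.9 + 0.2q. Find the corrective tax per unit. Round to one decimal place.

Social marginal cost = private MC + MEC = 26.3 + 1.4q.
Set SMC = demand: 26.3 + 1.4q = 133.1 - 0.2q → q* = 66.7500.
The Pigouvian tax equals MEC at q*: 12.9 + 0.2×66.7500 = 26.2500.

tax = $26.3 per unit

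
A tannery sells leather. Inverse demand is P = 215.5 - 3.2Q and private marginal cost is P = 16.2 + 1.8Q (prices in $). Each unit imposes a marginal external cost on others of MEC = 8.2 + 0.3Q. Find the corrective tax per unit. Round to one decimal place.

tax = $19.0 per unit

Social marginal cost = private MC + MEC = 24.4 + 2.1Q.
Set SMC = demand: 24.4 + 2.1Q = 215.5 - 3.2Q → Q* = 36.0566.
The Pigouvian tax equals MEC at Q*: 8.2 + 0.3×36.0566 = 19.0170.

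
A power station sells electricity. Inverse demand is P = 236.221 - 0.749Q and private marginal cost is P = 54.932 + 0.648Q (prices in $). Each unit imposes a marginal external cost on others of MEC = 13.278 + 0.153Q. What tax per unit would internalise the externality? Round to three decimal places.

Social marginal cost = private MC + MEC = 68.210 + 0.801Q.
Set SMC = demand: 68.210 + 0.801Q = 236.221 - 0.749Q → Q* = 108.3942.
The Pigouvian tax equals MEC at Q*: 13.278 + 0.153×108.3942 = 29.8623.

tax = $29.862 per unit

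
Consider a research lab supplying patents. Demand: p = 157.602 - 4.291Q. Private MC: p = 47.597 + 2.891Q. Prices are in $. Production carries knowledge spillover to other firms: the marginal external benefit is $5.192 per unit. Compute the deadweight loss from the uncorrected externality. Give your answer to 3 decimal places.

Market equilibrium (private): 47.597 + 2.891Q = 157.602 - 4.291Q → Q_m = 15.3168.
Social marginal cost = private MC − MEB = 42.405 + 2.891Q.
Set SMC = demand: 42.405 + 2.891Q = 157.602 - 4.291Q → Q* = 16.0397.
The welfare-loss triangle has base |Q_m − Q*| and height MEB(Q_m) (the vertical gap between SMC and demand is zero at Q* and MEB at Q_m).
DWL = ½ × 0.7229 × 5.1920 = 1.8766.

DWL = $1.877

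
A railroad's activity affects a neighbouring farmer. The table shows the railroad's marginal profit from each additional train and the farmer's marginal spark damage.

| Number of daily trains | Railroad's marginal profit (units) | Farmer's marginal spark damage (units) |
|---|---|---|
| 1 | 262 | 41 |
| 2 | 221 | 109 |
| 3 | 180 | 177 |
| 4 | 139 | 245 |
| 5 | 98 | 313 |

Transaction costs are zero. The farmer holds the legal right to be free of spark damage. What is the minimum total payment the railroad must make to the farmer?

Efficient level: marginal profit ≥ marginal spark damage through level 3, so k* = 3.
With the farmer holding the right, the railroad must at least compensate total damage at k*: 41 + 109 + 177 = 327.

327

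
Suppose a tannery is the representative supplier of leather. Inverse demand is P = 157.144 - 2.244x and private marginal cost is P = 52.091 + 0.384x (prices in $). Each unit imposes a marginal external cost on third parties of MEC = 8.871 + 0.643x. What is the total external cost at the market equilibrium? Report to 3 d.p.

Market equilibrium (private): 52.091 + 0.384x = 157.144 - 2.244x → x_m = 39.9745.
Total external cost = ∫₀^{x_m} (8.871 + 0.643x) dx = 8.871×39.9745 + ½×0.643×39.9745² = 868.3581.

$868.358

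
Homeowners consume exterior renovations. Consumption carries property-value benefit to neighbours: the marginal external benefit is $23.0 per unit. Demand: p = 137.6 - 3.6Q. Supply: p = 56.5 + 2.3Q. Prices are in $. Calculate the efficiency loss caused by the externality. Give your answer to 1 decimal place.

Market equilibrium (private): 56.5 + 2.3Q = 137.6 - 3.6Q → Q_m = 13.7458.
Social marginal benefit = demand + MEB = 160.6 - 3.6Q.
Set SMB = MC: 160.6 - 3.6Q = 56.5 + 2.3Q → Q* = 17.6441.
The loss is the area between SMB and MC from Q* to Q_m; with linear curves that's a triangle of height MEB(Q_m).
DWL = ½ × 3.8983 × 23.0000 = 44.8305.

DWL = $44.8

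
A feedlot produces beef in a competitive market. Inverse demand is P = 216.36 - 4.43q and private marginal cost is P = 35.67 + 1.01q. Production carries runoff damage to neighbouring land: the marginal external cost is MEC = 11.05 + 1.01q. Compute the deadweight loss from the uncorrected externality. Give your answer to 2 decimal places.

Market equilibrium (private): 35.67 + 1.01q = 216.36 - 4.43q → q_m = 33.2151.
Social marginal cost = private MC + MEC = 46.72 + 2.02q.
Set SMC = demand: 46.72 + 2.02q = 216.36 - 4.43q → q* = 26.3008.
Height of the DWL triangle at q_m is SMC(q_m) − demand(q_m) = MEC(q_m) = 44.5972.
DWL = ½ × 6.9143 × 44.5972 = 154.1792.

DWL = 154.18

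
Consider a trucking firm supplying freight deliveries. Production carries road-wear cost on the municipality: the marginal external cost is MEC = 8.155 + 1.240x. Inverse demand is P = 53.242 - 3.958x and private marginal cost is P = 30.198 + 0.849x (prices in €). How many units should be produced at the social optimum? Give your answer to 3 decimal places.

x* = 2.462

Social marginal cost = private MC + MEC = 38.353 + 2.089x.
Set SMC = demand: 38.353 + 2.089x = 53.242 - 3.958x → x* = 2.4622.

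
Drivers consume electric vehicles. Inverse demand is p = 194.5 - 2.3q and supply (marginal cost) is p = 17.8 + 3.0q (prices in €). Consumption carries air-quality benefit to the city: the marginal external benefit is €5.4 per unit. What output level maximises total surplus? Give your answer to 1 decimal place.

Social marginal benefit = demand + MEB = 199.9 - 2.3q.
Set SMB = MC: 199.9 - 2.3q = 17.8 + 3.0q → q* = 34.3585.

q* = 34.4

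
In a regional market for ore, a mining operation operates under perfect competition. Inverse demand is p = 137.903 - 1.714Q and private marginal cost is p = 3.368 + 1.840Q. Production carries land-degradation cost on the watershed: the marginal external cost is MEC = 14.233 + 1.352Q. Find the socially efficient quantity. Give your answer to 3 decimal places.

Social marginal cost = private MC + MEC = 17.601 + 3.192Q.
Set SMC = demand: 17.601 + 3.192Q = 137.903 - 1.714Q → Q* = 24.5214.

Q* = 24.521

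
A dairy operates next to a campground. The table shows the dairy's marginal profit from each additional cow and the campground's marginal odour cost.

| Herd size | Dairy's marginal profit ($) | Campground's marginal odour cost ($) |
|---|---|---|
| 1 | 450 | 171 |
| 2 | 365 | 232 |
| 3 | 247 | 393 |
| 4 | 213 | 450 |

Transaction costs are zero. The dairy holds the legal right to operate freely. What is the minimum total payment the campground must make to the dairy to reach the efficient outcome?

Left alone the dairy would choose level 4 (marginal profit stays positive).
Efficient level: k* = 2 (marginal profit ≥ marginal odour cost through 2).
The campground must at least cover the dairy's forgone profit from cutting 4→2: 247 + 213 = 460.

$460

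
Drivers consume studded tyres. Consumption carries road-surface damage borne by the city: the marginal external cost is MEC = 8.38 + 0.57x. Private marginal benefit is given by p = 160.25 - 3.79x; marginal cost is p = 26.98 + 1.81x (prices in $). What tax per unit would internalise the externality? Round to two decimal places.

Social marginal benefit = demand − MEC = 151.87 - 4.36x.
Set SMB = MC: 151.87 - 4.36x = 26.98 + 1.81x → x* = 20.2415.
The Pigouvian tax equals MEC at x*: 8.38 + 0.57×20.2415 = 19.9177.

tax = $19.92 per unit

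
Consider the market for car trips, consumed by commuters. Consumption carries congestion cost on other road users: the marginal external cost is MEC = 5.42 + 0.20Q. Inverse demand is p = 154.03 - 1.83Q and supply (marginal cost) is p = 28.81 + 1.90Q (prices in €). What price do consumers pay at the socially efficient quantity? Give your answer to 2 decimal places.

P = €98.25

Social marginal benefit = demand − MEC = 148.61 - 2.03Q.
Set SMB = MC: 148.61 - 2.03Q = 28.81 + 1.90Q → Q* = 30.4835.
Consumer price on the demand curve at Q*: 154.03 − 1.83×30.4835 = 98.2452.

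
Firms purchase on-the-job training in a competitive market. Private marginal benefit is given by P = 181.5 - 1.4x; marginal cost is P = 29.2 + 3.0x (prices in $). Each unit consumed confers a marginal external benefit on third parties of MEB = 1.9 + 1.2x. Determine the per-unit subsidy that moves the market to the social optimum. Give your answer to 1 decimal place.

subsidy = $59.7 per unit

Social marginal benefit = demand + MEB = 183.4 - 0.2x.
Set SMB = MC: 183.4 - 0.2x = 29.2 + 3.0x → x* = 48.1875.
The Pigouvian subsidy equals MEB at x*: 1.9 + 1.2×48.1875 = 59.7250.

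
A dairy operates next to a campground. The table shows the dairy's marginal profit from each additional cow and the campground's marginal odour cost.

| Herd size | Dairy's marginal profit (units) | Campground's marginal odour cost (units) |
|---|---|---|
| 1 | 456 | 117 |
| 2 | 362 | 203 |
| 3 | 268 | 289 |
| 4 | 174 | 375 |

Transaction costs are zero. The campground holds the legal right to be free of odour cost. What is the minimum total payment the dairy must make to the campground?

Efficient level: marginal profit ≥ marginal odour cost through level 2, so k* = 2.
With the campground holding the right, the dairy must at least compensate total damage at k*: 117 + 203 = 320.

320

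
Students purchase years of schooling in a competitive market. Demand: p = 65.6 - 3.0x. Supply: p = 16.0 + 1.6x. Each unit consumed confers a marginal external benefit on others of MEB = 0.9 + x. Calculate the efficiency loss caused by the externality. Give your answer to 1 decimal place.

DWL = 19.0

Market equilibrium (private): 16.0 + 1.6x = 65.6 - 3.0x → x_m = 10.7826.
Social marginal benefit = demand + MEB = 66.5 - 2.0x.
Set SMB = MC: 66.5 - 2.0x = 16.0 + 1.6x → x* = 14.0278.
Between x* and x_m the wedge SMB − MC runs linearly from 0 to MEB(x_m), so the loss is a triangle.
DWL = ½ × 3.2452 × 11.6826 = 18.9562.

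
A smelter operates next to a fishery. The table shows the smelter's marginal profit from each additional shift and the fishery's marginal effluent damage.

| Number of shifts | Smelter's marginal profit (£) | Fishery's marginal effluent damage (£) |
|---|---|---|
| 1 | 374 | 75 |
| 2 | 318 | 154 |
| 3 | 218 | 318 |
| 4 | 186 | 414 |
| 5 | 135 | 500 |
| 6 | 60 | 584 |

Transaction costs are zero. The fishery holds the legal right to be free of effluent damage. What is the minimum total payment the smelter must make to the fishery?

Efficient level: marginal profit ≥ marginal effluent damage through level 2, so k* = 2.
With the fishery holding the right, the smelter must at least compensate total damage at k*: 75 + 154 = 229.

£229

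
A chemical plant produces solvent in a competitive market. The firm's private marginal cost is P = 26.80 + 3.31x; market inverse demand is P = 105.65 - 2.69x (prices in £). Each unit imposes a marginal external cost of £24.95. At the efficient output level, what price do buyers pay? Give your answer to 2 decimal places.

P = £81.48

Social marginal cost = private MC + MEC = 51.75 + 3.31x.
Set SMC = demand: 51.75 + 3.31x = 105.65 - 2.69x → x* = 8.9833.
Consumer price on the demand curve at x*: 105.65 − 2.69×8.9833 = 81.4849.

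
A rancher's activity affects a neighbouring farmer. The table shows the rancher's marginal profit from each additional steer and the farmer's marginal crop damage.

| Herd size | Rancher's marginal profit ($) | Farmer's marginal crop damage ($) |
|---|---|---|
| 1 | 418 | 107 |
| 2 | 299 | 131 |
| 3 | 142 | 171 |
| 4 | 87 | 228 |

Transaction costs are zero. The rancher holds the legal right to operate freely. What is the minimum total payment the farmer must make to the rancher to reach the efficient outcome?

Left alone the rancher would choose level 4 (marginal profit stays positive).
Efficient level: k* = 2 (marginal profit ≥ marginal crop damage through 2).
The farmer must at least cover the rancher's forgone profit from cutting 4→2: 142 + 87 = 229.

$229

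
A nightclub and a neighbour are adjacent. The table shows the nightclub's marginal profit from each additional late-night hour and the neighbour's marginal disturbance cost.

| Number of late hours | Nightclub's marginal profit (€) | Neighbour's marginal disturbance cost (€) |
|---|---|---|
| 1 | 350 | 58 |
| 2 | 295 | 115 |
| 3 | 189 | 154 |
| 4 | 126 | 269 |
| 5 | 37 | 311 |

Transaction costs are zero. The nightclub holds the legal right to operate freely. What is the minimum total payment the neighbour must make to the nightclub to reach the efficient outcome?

Left alone the nightclub would choose level 5 (marginal profit stays positive).
Efficient level: k* = 3 (marginal profit ≥ marginal disturbance cost through 3).
The neighbour must at least cover the nightclub's forgone profit from cutting 5→3: 126 + 37 = 163.

€163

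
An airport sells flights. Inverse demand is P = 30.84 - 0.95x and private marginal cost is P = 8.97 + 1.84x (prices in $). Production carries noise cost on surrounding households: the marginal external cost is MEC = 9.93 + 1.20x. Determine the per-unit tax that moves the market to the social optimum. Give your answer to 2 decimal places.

tax = $13.52 per unit

Social marginal cost = private MC + MEC = 18.90 + 3.04x.
Set SMC = demand: 18.90 + 3.04x = 30.84 - 0.95x → x* = 2.9925.
The Pigouvian tax equals MEC at x*: 9.93 + 1.20×2.9925 = 13.5210.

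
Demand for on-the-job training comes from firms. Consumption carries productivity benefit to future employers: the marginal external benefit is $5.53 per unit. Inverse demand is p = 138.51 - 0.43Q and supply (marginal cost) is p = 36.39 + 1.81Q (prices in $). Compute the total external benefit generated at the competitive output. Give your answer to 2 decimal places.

$252.11

Market equilibrium (private): 36.39 + 1.81Q = 138.51 - 0.43Q → Q_m = 45.5893.
Total external benefit = MEB × Q_m = 5.53 × 45.5893 = 252.1088.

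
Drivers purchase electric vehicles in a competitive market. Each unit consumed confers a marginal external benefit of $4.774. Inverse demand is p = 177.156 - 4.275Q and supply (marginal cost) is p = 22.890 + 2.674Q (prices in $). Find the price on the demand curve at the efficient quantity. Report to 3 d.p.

Social marginal benefit = demand + MEB = 181.930 - 4.275Q.
Set SMB = MC: 181.930 - 4.275Q = 22.890 + 2.674Q → Q* = 22.8867.
Consumer price on the demand curve at Q*: 177.156 − 4.275×22.8867 = 79.3154.

P = $79.315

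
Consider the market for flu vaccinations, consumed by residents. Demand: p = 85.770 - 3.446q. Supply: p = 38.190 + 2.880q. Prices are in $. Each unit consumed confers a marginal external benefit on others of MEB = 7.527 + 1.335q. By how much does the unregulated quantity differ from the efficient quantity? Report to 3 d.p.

3.520 units

Market equilibrium (private): 38.190 + 2.880q = 85.770 - 3.446q → q_m = 7.5213.
Social marginal benefit = demand + MEB = 93.297 - 2.111q.
Set SMB = MC: 93.297 - 2.111q = 38.190 + 2.880q → q* = 11.0413.
Gap = |7.5213 − 11.0413| = 3.5200.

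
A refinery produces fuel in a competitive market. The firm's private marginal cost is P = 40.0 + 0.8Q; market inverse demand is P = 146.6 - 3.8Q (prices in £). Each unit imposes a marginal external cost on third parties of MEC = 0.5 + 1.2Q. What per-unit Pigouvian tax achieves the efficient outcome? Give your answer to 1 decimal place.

tax = £22.5 per unit

Social marginal cost = private MC + MEC = 40.5 + 2.0Q.
Set SMC = demand: 40.5 + 2.0Q = 146.6 - 3.8Q → Q* = 18.2931.
The Pigouvian tax equals MEC at Q*: 0.5 + 1.2×18.2931 = 22.4517.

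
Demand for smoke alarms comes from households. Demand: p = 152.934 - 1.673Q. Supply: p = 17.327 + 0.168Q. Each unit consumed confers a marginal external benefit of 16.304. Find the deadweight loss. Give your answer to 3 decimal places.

DWL = 72.195

Market equilibrium (private): 17.327 + 0.168Q = 152.934 - 1.673Q → Q_m = 73.6594.
Social marginal benefit = demand + MEB = 169.238 - 1.673Q.
Set SMB = MC: 169.238 - 1.673Q = 17.327 + 0.168Q → Q* = 82.5155.
Between Q* and Q_m the wedge SMB − MC runs linearly from 0 to MEB(Q_m), so the loss is a triangle.
DWL = ½ × 8.8561 × 16.3040 = 72.1949.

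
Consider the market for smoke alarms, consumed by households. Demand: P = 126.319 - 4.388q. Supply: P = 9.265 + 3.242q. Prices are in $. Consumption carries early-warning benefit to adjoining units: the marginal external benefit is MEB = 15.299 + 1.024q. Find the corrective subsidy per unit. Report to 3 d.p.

subsidy = $35.815 per unit

Social marginal benefit = demand + MEB = 141.618 - 3.364q.
Set SMB = MC: 141.618 - 3.364q = 9.265 + 3.242q → q* = 20.0353.
The Pigouvian subsidy equals MEB at q*: 15.299 + 1.024×20.0353 = 35.8151.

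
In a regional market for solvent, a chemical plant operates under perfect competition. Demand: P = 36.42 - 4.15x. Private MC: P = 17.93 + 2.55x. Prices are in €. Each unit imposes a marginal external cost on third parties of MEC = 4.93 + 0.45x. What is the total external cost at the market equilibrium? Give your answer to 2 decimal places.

Market equilibrium (private): 17.93 + 2.55x = 36.42 - 4.15x → x_m = 2.7597.
Total external cost = ∫₀^{x_m} (4.93 + 0.45x) dx = 4.93×2.7597 + ½×0.45×2.7597² = 15.3189.

€15.32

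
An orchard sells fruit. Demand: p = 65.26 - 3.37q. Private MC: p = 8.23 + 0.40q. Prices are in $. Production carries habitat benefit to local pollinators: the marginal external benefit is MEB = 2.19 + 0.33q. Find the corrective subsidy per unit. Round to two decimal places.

subsidy = $7.87 per unit

Social marginal cost = private MC − MEB = 6.04 + 0.07q.
Set SMC = demand: 6.04 + 0.07q = 65.26 - 3.37q → q* = 17.2151.
The Pigouvian subsidy equals MEB at q*: 2.19 + 0.33×17.2151 = 7.8710.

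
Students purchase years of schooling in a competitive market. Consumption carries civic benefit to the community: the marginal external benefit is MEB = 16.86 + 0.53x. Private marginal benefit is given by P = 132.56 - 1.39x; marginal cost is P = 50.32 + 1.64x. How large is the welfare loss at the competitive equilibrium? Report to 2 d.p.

Market equilibrium (private): 50.32 + 1.64x = 132.56 - 1.39x → x_m = 27.1419.
Social marginal benefit = demand + MEB = 149.42 - 0.86x.
Set SMB = MC: 149.42 - 0.86x = 50.32 + 1.64x → x* = 39.6400.
The welfare-loss triangle has base |x_m − x*| and height MEB(x_m) (the vertical gap between SMB and MC is zero at x* and MEB at x_m).
DWL = ½ × 12.4981 × 31.2452 = 195.2528.

DWL = 195.25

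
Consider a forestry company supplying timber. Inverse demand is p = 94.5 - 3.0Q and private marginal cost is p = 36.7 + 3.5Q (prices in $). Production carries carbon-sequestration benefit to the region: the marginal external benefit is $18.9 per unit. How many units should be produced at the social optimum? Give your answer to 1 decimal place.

Q* = 11.8

Social marginal cost = private MC − MEB = 17.8 + 3.5Q.
Set SMC = demand: 17.8 + 3.5Q = 94.5 - 3.0Q → Q* = 11.8000.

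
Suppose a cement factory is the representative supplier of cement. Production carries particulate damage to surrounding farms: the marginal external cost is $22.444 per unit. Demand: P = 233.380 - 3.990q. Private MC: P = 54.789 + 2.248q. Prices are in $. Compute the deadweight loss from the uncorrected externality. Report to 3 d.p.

DWL = $40.376

Market equilibrium (private): 54.789 + 2.248q = 233.380 - 3.990q → q_m = 28.6295.
Social marginal cost = private MC + MEC = 77.233 + 2.248q.
Set SMC = demand: 77.233 + 2.248q = 233.380 - 3.990q → q* = 25.0316.
The loss is the area between SMC and demand from q* to q_m; with linear curves that's a triangle of height MEC(q_m).
DWL = ½ × 3.5979 × 22.4440 = 40.3756.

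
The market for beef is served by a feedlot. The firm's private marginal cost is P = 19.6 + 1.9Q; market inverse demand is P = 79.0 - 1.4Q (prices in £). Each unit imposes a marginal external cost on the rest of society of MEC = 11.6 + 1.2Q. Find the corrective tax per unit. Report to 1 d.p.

tax = £24.3 per unit

Social marginal cost = private MC + MEC = 31.2 + 3.1Q.
Set SMC = demand: 31.2 + 3.1Q = 79.0 - 1.4Q → Q* = 10.6222.
The Pigouvian tax equals MEC at Q*: 11.6 + 1.2×10.6222 = 24.3466.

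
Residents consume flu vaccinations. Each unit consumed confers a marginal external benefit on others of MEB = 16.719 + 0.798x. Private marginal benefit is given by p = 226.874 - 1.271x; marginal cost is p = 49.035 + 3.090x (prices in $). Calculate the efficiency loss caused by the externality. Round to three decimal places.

Market equilibrium (private): 49.035 + 3.090x = 226.874 - 1.271x → x_m = 40.7794.
Social marginal benefit = demand + MEB = 243.593 - 0.473x.
Set SMB = MC: 243.593 - 0.473x = 49.035 + 3.090x → x* = 54.6051.
The loss is the area between SMB and MC from x* to x_m; with linear curves that's a triangle of height MEB(x_m).
DWL = ½ × 13.8257 × 49.2610 = 340.5339.

DWL = $340.534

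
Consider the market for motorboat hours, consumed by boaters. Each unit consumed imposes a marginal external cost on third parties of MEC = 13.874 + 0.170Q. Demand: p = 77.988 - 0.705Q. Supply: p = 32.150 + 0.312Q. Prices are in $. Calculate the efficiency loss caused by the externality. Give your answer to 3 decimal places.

DWL = $195.370

Market equilibrium (private): 32.150 + 0.312Q = 77.988 - 0.705Q → Q_m = 45.0718.
Social marginal benefit = demand − MEC = 64.114 - 0.875Q.
Set SMB = MC: 64.114 - 0.875Q = 32.150 + 0.312Q → Q* = 26.9284.
Height of the DWL triangle at Q_m is MC(Q_m) − SMB(Q_m) = MEC(Q_m) = 21.5362.
DWL = ½ × 18.1434 × 21.5362 = 195.3699.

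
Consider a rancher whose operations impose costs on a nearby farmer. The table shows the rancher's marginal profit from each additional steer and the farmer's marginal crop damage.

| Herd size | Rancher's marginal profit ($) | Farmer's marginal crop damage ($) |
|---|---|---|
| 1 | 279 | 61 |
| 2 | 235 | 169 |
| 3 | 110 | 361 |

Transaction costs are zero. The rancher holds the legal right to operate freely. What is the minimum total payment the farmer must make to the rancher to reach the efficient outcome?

Left alone the rancher would choose level 3 (marginal profit stays positive).
Efficient level: k* = 2 (marginal profit ≥ marginal crop damage through 2).
The farmer must at least cover the rancher's forgone profit from cutting 3→2: 110 = 110.

$110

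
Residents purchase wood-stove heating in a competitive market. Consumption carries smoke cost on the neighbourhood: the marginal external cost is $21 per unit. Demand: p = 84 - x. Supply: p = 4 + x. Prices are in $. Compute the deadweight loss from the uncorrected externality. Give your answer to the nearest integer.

Market equilibrium (private): 4 + x = 84 - x → x_m = 40.0000.
Social marginal benefit = demand − MEC = 63 - x.
Set SMB = MC: 63 - x = 4 + x → x* = 29.5000.
The welfare-loss triangle has base |x_m − x*| and height MEC(x_m) (the vertical gap between SMB and MC is zero at x* and MEC at x_m).
DWL = ½ × 10.5000 × 21.0000 = 110.2500.

DWL = $110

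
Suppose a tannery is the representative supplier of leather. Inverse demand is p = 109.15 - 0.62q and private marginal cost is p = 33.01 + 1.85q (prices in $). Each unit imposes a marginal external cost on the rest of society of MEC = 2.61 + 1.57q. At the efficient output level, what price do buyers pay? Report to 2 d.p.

Social marginal cost = private MC + MEC = 35.62 + 3.42q.
Set SMC = demand: 35.62 + 3.42q = 109.15 - 0.62q → q* = 18.2005.
Consumer price on the demand curve at q*: 109.15 − 0.62×18.2005 = 97.8657.

P = $97.87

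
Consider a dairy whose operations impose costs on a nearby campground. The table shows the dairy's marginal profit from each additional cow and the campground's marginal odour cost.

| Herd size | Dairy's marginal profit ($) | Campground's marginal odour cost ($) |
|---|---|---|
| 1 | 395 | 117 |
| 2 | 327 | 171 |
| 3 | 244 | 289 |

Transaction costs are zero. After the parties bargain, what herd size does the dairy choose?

2

Bargaining reaches the level where marginal profit last exceeds marginal odour cost.
That holds through level 2 (327 ≥ 171) but not at 3 (244 < 289).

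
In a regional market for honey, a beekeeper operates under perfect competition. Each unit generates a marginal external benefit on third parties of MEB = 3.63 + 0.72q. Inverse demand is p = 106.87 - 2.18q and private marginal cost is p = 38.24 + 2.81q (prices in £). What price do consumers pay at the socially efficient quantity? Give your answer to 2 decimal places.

Social marginal cost = private MC − MEB = 34.61 + 2.09q.
Set SMC = demand: 34.61 + 2.09q = 106.87 - 2.18q → q* = 16.9227.
Consumer price on the demand curve at q*: 106.87 − 2.18×16.9227 = 69.9785.

P = £69.98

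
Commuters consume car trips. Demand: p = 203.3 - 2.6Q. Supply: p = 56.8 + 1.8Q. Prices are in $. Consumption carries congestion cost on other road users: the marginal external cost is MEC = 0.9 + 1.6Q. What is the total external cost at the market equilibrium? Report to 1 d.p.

Market equilibrium (private): 56.8 + 1.8Q = 203.3 - 2.6Q → Q_m = 33.2955.
Total external cost = ∫₀^{Q_m} (0.9 + 1.6Q) dQ = 0.9×33.2955 + ½×1.6×33.2955² = 916.8382.

$916.8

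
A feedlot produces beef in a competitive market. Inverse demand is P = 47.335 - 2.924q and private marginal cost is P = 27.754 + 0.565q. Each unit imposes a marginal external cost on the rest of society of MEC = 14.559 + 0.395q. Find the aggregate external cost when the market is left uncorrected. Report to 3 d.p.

Market equilibrium (private): 27.754 + 0.565q = 47.335 - 2.924q → q_m = 5.6122.
Total external cost = ∫₀^{q_m} (14.559 + 0.395q) dq = 14.559×5.6122 + ½×0.395×5.6122² = 87.9286.

87.929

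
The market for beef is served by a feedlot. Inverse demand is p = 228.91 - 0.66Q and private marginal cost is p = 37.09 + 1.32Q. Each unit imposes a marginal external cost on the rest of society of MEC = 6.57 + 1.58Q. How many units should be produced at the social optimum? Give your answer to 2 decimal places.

Q* = 52.04

Social marginal cost = private MC + MEC = 43.66 + 2.90Q.
Set SMC = demand: 43.66 + 2.90Q = 228.91 - 0.66Q → Q* = 52.0365.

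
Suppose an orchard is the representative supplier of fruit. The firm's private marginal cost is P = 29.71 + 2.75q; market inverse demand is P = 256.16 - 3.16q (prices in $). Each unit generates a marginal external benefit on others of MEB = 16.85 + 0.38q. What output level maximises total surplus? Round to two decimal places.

Social marginal cost = private MC − MEB = 12.86 + 2.37q.
Set SMC = demand: 12.86 + 2.37q = 256.16 - 3.16q → q* = 43.9964.

q* = 44.00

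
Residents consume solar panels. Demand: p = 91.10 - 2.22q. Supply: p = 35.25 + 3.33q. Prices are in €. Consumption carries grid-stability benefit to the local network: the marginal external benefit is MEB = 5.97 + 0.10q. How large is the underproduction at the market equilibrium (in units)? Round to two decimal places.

1.28 units

Market equilibrium (private): 35.25 + 3.33q = 91.10 - 2.22q → q_m = 10.0631.
Social marginal benefit = demand + MEB = 97.07 - 2.12q.
Set SMB = MC: 97.07 - 2.12q = 35.25 + 3.33q → q* = 11.3431.
Gap = |10.0631 − 11.3431| = 1.2800.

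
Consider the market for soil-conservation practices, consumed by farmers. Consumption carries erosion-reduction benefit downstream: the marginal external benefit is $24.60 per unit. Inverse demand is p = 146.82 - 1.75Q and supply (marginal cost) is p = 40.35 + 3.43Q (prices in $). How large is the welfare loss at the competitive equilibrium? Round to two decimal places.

DWL = $58.41

Market equilibrium (private): 40.35 + 3.43Q = 146.82 - 1.75Q → Q_m = 20.5541.
Social marginal benefit = demand + MEB = 171.42 - 1.75Q.
Set SMB = MC: 171.42 - 1.75Q = 40.35 + 3.43Q → Q* = 25.3031.
The loss is the area between SMB and MC from Q* to Q_m; with linear curves that's a triangle of height MEB(Q_m).
DWL = ½ × 4.7490 × 24.6000 = 58.4127.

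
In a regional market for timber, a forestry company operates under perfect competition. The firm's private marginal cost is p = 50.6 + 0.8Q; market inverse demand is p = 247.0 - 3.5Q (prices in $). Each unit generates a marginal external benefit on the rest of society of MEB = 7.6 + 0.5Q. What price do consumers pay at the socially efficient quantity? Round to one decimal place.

Social marginal cost = private MC − MEB = 43.0 + 0.3Q.
Set SMC = demand: 43.0 + 0.3Q = 247.0 - 3.5Q → Q* = 53.6842.
Consumer price on the demand curve at Q*: 247.0 − 3.5×53.6842 = 59.1053.

P = $59.1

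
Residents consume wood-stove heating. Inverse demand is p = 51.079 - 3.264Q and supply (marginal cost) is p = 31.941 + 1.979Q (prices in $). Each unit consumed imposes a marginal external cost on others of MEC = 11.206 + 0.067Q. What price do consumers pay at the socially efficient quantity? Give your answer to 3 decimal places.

Social marginal benefit = demand − MEC = 39.873 - 3.331Q.
Set SMB = MC: 39.873 - 3.331Q = 31.941 + 1.979Q → Q* = 1.4938.
Consumer price on the demand curve at Q*: 51.079 − 3.264×1.4938 = 46.2032.

P = $46.203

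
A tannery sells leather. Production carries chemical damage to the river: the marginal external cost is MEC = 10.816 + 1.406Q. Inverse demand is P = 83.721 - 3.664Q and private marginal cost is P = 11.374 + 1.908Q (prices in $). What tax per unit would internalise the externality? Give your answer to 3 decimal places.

Social marginal cost = private MC + MEC = 22.190 + 3.314Q.
Set SMC = demand: 22.190 + 3.314Q = 83.721 - 3.664Q → Q* = 8.8179.
The Pigouvian tax equals MEC at Q*: 10.816 + 1.406×8.8179 = 23.2140.

tax = $23.214 per unit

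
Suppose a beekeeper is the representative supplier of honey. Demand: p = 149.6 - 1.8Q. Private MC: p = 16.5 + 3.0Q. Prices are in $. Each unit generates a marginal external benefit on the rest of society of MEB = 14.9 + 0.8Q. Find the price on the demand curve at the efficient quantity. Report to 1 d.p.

P = $83.0

Social marginal cost = private MC − MEB = 1.6 + 2.2Q.
Set SMC = demand: 1.6 + 2.2Q = 149.6 - 1.8Q → Q* = 37.0000.
Consumer price on the demand curve at Q*: 149.6 − 1.8×37.0000 = 83.0000.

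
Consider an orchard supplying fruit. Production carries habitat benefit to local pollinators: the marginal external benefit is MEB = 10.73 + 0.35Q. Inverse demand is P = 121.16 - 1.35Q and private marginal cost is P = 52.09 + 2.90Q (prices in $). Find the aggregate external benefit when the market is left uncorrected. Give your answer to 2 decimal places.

Market equilibrium (private): 52.09 + 2.90Q = 121.16 - 1.35Q → Q_m = 16.2518.
Total external benefit = ∫₀^{Q_m} (10.73 + 0.35Q) dQ = 10.73×16.2518 + ½×0.35×16.2518² = 220.6030.

$220.60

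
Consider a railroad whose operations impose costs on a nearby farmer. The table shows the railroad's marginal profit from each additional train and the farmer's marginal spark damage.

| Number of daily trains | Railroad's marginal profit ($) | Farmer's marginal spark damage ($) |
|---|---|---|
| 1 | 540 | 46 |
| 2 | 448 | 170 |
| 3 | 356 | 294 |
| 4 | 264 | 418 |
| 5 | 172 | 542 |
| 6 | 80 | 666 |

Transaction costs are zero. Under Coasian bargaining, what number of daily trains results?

Bargaining reaches the level where marginal profit last exceeds marginal spark damage.
That holds through level 3 (356 ≥ 294) but not at 4 (264 < 418).

3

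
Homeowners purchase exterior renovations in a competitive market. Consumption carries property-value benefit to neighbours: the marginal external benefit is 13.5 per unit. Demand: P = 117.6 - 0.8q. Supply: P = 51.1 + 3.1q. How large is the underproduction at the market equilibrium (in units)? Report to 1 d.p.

3.5 units

Market equilibrium (private): 51.1 + 3.1q = 117.6 - 0.8q → q_m = 17.0513.
Social marginal benefit = demand + MEB = 131.1 - 0.8q.
Set SMB = MC: 131.1 - 0.8q = 51.1 + 3.1q → q* = 20.5128.
Gap = |17.0513 − 20.5128| = 3.4615.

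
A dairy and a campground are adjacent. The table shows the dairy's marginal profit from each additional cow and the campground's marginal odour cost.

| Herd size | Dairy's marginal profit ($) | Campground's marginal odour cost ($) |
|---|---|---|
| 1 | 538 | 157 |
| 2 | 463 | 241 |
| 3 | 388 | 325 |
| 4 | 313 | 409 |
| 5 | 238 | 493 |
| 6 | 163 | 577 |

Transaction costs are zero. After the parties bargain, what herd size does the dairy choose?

3

Bargaining reaches the level where marginal profit last exceeds marginal odour cost.
That holds through level 3 (388 ≥ 325) but not at 4 (313 < 409).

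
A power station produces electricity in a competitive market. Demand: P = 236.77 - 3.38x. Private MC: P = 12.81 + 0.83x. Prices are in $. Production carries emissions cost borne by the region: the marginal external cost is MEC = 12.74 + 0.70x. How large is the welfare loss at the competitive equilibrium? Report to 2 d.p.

Market equilibrium (private): 12.81 + 0.83x = 236.77 - 3.38x → x_m = 53.1971.
Social marginal cost = private MC + MEC = 25.55 + 1.53x.
Set SMC = demand: 25.55 + 1.53x = 236.77 - 3.38x → x* = 43.0183.
Between x* and x_m the wedge SMC − demand runs linearly from 0 to MEC(x_m), so the loss is a triangle.
DWL = ½ × 10.1788 × 49.9780 = 254.3580.

DWL = $254.36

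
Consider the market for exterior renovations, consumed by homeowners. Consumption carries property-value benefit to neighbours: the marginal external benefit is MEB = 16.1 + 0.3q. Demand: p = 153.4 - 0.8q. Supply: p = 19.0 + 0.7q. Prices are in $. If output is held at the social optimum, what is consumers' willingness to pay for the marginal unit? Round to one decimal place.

Social marginal benefit = demand + MEB = 169.5 - 0.5q.
Set SMB = MC: 169.5 - 0.5q = 19.0 + 0.7q → q* = 125.4167.
Consumer price on the demand curve at q*: 153.4 − 0.8×125.4167 = 53.0666.

P = $53.1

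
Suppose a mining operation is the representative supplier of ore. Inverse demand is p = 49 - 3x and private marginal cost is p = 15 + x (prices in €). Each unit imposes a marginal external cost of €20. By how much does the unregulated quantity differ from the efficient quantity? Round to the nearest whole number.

5 units

Market equilibrium (private): 15 + x = 49 - 3x → x_m = 8.5000.
Social marginal cost = private MC + MEC = 35 + x.
Set SMC = demand: 35 + x = 49 - 3x → x* = 3.5000.
Gap = |8.5000 − 3.5000| = 5.0000.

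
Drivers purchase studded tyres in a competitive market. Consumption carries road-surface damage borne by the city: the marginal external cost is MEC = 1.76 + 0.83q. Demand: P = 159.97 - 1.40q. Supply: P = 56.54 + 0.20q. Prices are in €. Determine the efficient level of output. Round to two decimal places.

Social marginal benefit = demand − MEC = 158.21 - 2.23q.
Set SMB = MC: 158.21 - 2.23q = 56.54 + 0.20q → q* = 41.8395.

q* = 41.84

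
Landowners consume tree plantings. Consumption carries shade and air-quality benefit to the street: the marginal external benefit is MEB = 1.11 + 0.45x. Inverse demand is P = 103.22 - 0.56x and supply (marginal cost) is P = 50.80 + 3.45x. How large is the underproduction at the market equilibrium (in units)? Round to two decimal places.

1.96 units

Market equilibrium (private): 50.80 + 3.45x = 103.22 - 0.56x → x_m = 13.0723.
Social marginal benefit = demand + MEB = 104.33 - 0.11x.
Set SMB = MC: 104.33 - 0.11x = 50.80 + 3.45x → x* = 15.0365.
Gap = |13.0723 − 15.0365| = 1.9642.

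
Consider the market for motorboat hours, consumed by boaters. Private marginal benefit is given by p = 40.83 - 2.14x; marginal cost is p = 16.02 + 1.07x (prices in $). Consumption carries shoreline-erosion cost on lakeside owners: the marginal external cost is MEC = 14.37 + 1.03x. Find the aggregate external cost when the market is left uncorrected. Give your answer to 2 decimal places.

Market equilibrium (private): 16.02 + 1.07x = 40.83 - 2.14x → x_m = 7.7290.
Total external cost = ∫₀^{x_m} (14.37 + 1.03x) dx = 14.37×7.7290 + ½×1.03×7.7290² = 141.8305.

$141.83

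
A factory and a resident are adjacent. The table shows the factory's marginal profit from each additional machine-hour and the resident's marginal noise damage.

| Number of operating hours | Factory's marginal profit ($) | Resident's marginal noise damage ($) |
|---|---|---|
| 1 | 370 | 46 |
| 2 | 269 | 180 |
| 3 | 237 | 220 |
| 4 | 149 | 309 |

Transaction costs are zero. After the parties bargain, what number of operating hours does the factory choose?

3

Bargaining reaches the level where marginal profit last exceeds marginal noise damage.
That holds through level 3 (237 ≥ 220) but not at 4 (149 < 309).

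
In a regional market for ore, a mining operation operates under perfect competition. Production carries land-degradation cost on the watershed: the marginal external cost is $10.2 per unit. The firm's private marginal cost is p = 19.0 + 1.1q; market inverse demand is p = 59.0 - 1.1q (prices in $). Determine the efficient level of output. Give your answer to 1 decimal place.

q* = 13.5

Social marginal cost = private MC + MEC = 29.2 + 1.1q.
Set SMC = demand: 29.2 + 1.1q = 59.0 - 1.1q → q* = 13.5455.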